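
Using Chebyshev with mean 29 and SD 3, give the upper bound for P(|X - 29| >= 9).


k = 9/3 = 3
Chebyshev: P(|X-mu| >= k*sigma) <= 1/k^2 = 1/3^2 = 1/9

1/9


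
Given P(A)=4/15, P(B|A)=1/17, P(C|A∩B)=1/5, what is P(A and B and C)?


P(A∩B∩C) = P(A) * P(B|A) * P(C|A∩B)
= 4/15 * 1/17 * 1/5
= 4/255 * 1/5 = 4/1275

4/1275


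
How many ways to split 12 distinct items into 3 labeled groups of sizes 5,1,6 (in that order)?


12! = 479001600
Denominator: 5!=120 * 1!=1 * 6!=720
Coefficient = 479001600 / 86400 = 5544

5544


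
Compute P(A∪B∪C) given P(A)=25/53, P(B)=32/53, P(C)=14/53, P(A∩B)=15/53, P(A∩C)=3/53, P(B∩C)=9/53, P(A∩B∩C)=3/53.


P(A∪B∪C) = P(A)+P(B)+P(C) - P(AB)-P(AC)-P(BC) + P(ABC)
= 25/53+32/53+14/53 - 15/53-3/53-9/53 + 3/53
= 47/53

47/53


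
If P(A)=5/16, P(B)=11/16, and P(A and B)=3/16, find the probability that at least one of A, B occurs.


P(A∪B) = P(A) + P(B) - P(A∩B)
= 5/16 + 11/16 - 3/16 = 13/16

13/16


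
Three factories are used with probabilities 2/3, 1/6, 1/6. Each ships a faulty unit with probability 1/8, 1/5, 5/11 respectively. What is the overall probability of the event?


P(A) = P(A|B1)P(B1) + P(A|B2)P(B2) + P(A|B3)P(B3)
= 1/8*2/3 + 1/5*1/6 + 5/11*1/6
= 1/12 + 1/30 + 5/66 = 127/660

127/660


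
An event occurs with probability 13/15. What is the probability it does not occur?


P(A') = 1 - P(A) = 1 - 13/15 = 2/15

2/15


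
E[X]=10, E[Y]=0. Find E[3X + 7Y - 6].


E[3X + 7Y - 6] = 3*E[X] + 7*E[Y] - 6
= (3)*(10) + (7)*(0) + (-6)
= 30 + 0 - 6 = 24

24


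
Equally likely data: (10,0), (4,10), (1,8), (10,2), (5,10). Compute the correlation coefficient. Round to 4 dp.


Cov(X,Y) = -12.4000, Var(X) = 12.4000, Var(Y) = 17.6000
rho = Cov/(sqrt(VarX)*sqrt(VarY)) = -0.8394

-0.8394


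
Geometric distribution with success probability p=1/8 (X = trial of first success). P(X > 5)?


P(X > 5) = P(first 5 trials all fail) = (1-p)^5 = (7/8)^5 = 16807/32768

16807/32768


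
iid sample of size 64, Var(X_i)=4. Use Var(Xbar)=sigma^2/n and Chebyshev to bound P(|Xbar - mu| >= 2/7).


Var(Xbar) = Var(X)/n = 4/64
Chebyshev: P(|Xbar-mu| >= 2/7) <= Var(Xbar)/(2/7)^2 = (1/16)/(4/49) = 49/64

49/64


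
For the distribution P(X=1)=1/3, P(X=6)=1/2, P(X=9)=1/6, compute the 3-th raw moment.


E[X^3] = sum(x^3 * P(x))
= 1*1/3 + 216*1/2 + 729*1/6
= 1379/6

1379/6


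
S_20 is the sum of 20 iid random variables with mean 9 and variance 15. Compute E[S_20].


E[S_n] = n*E[X_1] = 20*9 = 180

180


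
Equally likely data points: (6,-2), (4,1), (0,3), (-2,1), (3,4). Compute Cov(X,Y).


E[X]=11/5, E[Y]=7/5, E[XY]=2/5
Cov(X,Y) = E[XY] - E[X]E[Y] = 2/5 - 11/5*7/5 = -67/25

-67/25


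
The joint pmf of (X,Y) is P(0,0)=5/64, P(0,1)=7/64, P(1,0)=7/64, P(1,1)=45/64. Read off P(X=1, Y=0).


Read from table: P(X=1, Y=0) = 7/64

7/64


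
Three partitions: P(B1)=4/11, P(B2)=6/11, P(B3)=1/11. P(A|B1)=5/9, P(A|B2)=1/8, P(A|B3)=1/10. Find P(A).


P(A) = P(A|B1)P(B1) + P(A|B2)P(B2) + P(A|B3)P(B3)
= 5/9*4/11 + 1/8*6/11 + 1/10*1/11
= 20/99 + 3/44 + 1/110 = 553/1980

553/1980


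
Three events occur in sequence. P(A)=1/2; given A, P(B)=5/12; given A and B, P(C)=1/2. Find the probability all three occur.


P(A∩B∩C) = P(A) * P(B|A) * P(C|A∩B)
= 1/2 * 5/12 * 1/2
= 5/24 * 1/2 = 5/48

5/48


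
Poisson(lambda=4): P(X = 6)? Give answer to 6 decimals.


P(X=6) = e^(-4) * 4^6 / 6!
≈ 0.01831563889 * 4096 / 720
≈ 0.104196

0.104196


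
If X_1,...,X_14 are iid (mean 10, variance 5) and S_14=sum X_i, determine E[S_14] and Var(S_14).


E[S_n] = n*mu = 14*10 = 140
Var(S_n) = n*sigma^2 = 14*5 = 70

E[S_14]=140, Var(S_14)=70


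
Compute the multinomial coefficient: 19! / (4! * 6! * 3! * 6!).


19! = 121645100408832000
Denominator: 4!=24 * 6!=720 * 3!=6 * 6!=720
Coefficient = 121645100408832000 / 74649600 = 1629547920

1629547920


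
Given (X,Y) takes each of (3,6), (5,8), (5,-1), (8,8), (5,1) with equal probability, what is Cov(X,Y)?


E[X]=26/5, E[Y]=22/5, E[XY]=122/5
Cov(X,Y) = E[XY] - E[X]E[Y] = 122/5 - 26/5*22/5 = 38/25

38/25


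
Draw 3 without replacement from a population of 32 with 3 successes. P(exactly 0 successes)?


P(X=0) = C(3,0)*C(29,3) / C(32,3)
= 1*3654 / 4960
= 3654/4960 = 1827/2480

1827/2480


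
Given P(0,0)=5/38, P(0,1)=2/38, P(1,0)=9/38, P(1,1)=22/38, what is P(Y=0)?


P(Y=0) = P(0,0)+P(1,0) = 5/38 + 9/38 = 14/38 = 7/19

7/19


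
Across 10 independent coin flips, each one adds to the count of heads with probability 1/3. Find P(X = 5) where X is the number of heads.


P(X=5) = C(10,5) * p^5 * (1-p)^5
= 252 * 1/243 * 32/243
= 896/6561

896/6561


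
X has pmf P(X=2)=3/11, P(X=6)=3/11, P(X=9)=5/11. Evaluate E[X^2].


E[X^2] = sum(x^2 * P(x))
= 4*3/11 + 36*3/11 + 81*5/11
= 525/11

525/11


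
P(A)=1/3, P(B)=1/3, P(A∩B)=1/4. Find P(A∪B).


P(A∪B) = P(A) + P(B) - P(A∩B)
= 1/3 + 1/3 - 1/4 = 5/12

5/12


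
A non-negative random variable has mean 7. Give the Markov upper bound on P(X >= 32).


Markov: P(X >= a) <= E[X]/a
P(X >= 32) <= 7/32

7/32


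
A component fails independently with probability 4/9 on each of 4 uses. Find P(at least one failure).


P(at least one) = 1 - P(none)
P(none) = (1 - 4/9)^4 = (5/9)^4 = 625/6561
P(at least one) = 1 - 625/6561 = 5936/6561

5936/6561


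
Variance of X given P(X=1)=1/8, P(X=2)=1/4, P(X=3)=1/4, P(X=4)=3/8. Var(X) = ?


E[X] = 23/8, E[X^2] = 75/8
Var(X) = E[X^2] - (E[X])^2 = 75/8 - (23/8)^2 = 71/64

71/64


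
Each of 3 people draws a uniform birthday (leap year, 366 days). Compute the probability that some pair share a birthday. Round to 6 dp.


P(all different) = prod((366-i)/366 for i=0..2) = 0.991818
P(at least one match) = 1 - 0.991818 = 0.008182

0.008182


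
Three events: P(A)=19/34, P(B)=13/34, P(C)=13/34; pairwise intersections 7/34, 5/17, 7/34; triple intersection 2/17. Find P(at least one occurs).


P(A∪B∪C) = P(A)+P(B)+P(C) - P(AB)-P(AC)-P(BC) + P(ABC)
= 19/34+13/34+13/34 - 7/34-5/17-7/34 + 2/17
= 25/34

25/34


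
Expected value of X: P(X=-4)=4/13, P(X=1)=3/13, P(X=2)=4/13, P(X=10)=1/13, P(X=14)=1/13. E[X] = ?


E[X] = sum(x * P(x))
= -4*4/13 + 1*3/13 + 2*4/13 + 10*1/13 + 14*1/13
= 19/13

19/13


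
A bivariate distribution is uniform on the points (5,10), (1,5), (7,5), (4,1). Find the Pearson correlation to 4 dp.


Cov(X,Y) = 1.1875, Var(X) = 4.6875, Var(Y) = 10.1875
rho = Cov/(sqrt(VarX)*sqrt(VarY)) = 0.1718

0.1718


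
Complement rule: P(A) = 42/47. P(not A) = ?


P(A') = 1 - P(A) = 1 - 42/47 = 5/47

5/47


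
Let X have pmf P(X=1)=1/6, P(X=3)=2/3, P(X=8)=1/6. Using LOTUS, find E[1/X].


E[1/X] = sum(g(x)*P(x))
= 1*1/6 + 1/3*2/3 + 1/8*1/6
= 59/144

59/144


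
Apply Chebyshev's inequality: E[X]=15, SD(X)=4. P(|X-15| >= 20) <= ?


k = 20/4 = 5
Chebyshev: P(|X-mu| >= k*sigma) <= 1/k^2 = 1/5^2 = 1/25

1/25


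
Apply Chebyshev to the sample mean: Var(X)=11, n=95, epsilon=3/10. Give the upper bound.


Var(Xbar) = Var(X)/n = 11/95
Chebyshev: P(|Xbar-mu| >= 3/10) <= Var(Xbar)/(3/10)^2 = (11/95)/(9/100) = 220/171
Bound exceeds 1, so trivial bound: 1

1


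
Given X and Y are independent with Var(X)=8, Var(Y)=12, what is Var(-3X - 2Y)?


Independence => Cov(X,Y)=0
Var(-3X - 2Y) = (-3)^2*Var(X) + (-2)^2*Var(Y)
= 9*8 + 4*12 = 120

120


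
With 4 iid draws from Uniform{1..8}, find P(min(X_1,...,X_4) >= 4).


P(min >= 4) = P(all X_i >= 4) = (P(X_1 >= 4))^4
= (5/8)^4 = 625/4096

625/4096


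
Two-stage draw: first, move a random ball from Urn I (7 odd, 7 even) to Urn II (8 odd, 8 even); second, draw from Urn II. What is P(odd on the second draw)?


P(transfer odd) = 7/14 = 1/2; P(transfer even) = 1/2
If odd transferred: Urn II has 9 odd of 17, so P(odd|odd moved) = 9/17
If even transferred: Urn II has 8 odd of 17, so P(odd|even moved) = 8/17
By total probability: P(odd) = 1/2*9/17 + 1/2*8/17 = 1/2

1/2


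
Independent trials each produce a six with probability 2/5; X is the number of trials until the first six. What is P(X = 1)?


P(X=1) = (1-p)^0 * p = (3/5)^0 * 2/5
= 1 * 2/5 = 2/5

2/5


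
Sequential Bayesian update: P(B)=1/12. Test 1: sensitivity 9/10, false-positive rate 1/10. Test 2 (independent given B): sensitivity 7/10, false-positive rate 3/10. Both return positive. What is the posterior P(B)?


After test 1: P(+) = 9/10*1/12 + 1/10*11/12 = 1/6
P(B|+) = (3/40)/(1/6) = 9/20
After test 2 (use post1 as new prior): P(+) = 7/10*9/20 + 3/10*11/20 = 12/25
P(B|+,+) = (63/200)/(12/25) = 21/32

21/32


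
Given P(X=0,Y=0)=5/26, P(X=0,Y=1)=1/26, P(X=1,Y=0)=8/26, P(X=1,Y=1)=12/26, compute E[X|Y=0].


P(Y=0) = 13/26
E[X|Y=0] = (0*5 + 1*8)/13 = 8/13

8/13


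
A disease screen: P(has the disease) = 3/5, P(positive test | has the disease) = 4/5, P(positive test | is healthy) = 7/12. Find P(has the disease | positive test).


P(A) = P(A|B)P(B) + P(A|B')P(B') = 4/5*3/5 + 7/12*2/5 = 107/150
P(B|A) = P(A|B)P(B)/P(A) = (12/25)/(107/150) = 72/107

72/107


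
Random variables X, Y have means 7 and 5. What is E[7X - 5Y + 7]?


E[7X - 5Y + 7] = 7*E[X] - 5*E[Y] + 7
= (7)*(7) + (-5)*(5) + (7)
= 49 - 25 + 7 = 31

31


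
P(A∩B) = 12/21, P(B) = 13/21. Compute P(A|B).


P(A|B) = P(A∩B)/P(B) = (12/21)/(13/21) = 12/13

12/13


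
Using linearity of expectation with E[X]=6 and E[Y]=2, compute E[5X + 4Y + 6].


E[5X + 4Y + 6] = 5*E[X] + 4*E[Y] + 6
= (5)*(6) + (4)*(2) + (6)
= 30 + 8 + 6 = 44

44


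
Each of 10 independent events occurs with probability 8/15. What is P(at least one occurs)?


P(at least one) = 1 - P(none)
P(none) = (1 - 8/15)^10 = (7/15)^10 = 282475249/576650390625
P(at least one) = 1 - 282475249/576650390625 = 576367915376/576650390625

576367915376/576650390625


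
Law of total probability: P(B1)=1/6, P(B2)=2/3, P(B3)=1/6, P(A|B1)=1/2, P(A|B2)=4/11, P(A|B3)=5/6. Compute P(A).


P(A) = P(A|B1)P(B1) + P(A|B2)P(B2) + P(A|B3)P(B3)
= 1/2*1/6 + 4/11*2/3 + 5/6*1/6
= 1/12 + 8/33 + 5/36 = 46/99

46/99


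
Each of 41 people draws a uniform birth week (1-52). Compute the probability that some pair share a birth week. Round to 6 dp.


P(all different) = prod((52-i)/52 for i=0..40) = 0.000000
P(at least one match) = 1 - 0.000000 = 1.000000

1.000000


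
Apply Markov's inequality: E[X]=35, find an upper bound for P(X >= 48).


Markov: P(X >= a) <= E[X]/a
P(X >= 48) <= 35/48

35/48


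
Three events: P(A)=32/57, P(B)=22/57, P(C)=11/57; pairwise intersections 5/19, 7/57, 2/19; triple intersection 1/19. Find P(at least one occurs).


P(A∪B∪C) = P(A)+P(B)+P(C) - P(AB)-P(AC)-P(BC) + P(ABC)
= 32/57+22/57+11/57 - 5/19-7/57-2/19 + 1/19
= 40/57

40/57


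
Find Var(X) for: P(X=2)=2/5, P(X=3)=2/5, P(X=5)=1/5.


E[X] = 3, E[X^2] = 51/5
Var(X) = E[X^2] - (E[X])^2 = 51/5 - (3)^2 = 6/5

6/5


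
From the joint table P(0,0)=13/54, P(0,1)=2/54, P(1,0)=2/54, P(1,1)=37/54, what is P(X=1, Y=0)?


Read from table: P(X=1, Y=0) = 2/54 = 1/27

1/27


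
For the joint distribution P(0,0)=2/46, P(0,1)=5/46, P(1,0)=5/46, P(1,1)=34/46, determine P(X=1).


P(X=1) = P(1,0)+P(1,1) = 5/46 + 34/46 = 39/46

39/46


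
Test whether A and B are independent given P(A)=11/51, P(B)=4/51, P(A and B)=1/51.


P(A)*P(B) = 11/51*4/51 = 44/2601
P(A∩B) = 1/51 != 44/2601, so not independent

No, A and B are not independent


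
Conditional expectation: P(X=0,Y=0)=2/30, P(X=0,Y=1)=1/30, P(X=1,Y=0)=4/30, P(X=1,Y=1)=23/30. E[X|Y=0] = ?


P(Y=0) = 6/30
E[X|Y=0] = (0*2 + 1*4)/6 = 4/6 = 2/3

2/3


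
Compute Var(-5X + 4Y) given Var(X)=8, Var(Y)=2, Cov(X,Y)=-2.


Var(-5X + 4Y) = (-5)^2*Var(X) + 4^2*Var(Y) + 2*(-5)*4*Cov(X,Y)
= 25*8 + 16*2 - 40*(-2)
= 200 + 32 + 80 = 312

312


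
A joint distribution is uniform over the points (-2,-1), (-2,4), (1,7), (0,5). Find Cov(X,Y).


E[X]=-3/4, E[Y]=15/4, E[XY]=1/4
Cov(X,Y) = E[XY] - E[X]E[Y] = 1/4 + 3/4*15/4 = 49/16

49/16


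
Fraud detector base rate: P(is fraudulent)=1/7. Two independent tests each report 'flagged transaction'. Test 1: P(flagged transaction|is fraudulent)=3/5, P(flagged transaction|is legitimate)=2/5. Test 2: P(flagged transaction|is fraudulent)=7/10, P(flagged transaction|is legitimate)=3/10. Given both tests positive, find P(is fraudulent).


After test 1: P(+) = 3/5*1/7 + 2/5*6/7 = 3/7
P(B|+) = (3/35)/(3/7) = 1/5
After test 2 (use post1 as new prior): P(+) = 7/10*1/5 + 3/10*4/5 = 19/50
P(B|+,+) = (7/50)/(19/50) = 7/19

7/19


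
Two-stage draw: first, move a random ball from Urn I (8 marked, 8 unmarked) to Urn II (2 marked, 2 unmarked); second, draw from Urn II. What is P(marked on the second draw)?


P(transfer marked) = 8/16 = 1/2; P(transfer unmarked) = 1/2
If marked transferred: Urn II has 3 marked of 5, so P(marked|marked moved) = 3/5
If unmarked transferred: Urn II has 2 marked of 5, so P(marked|unmarked moved) = 2/5
By total probability: P(marked) = 1/2*3/5 + 1/2*2/5 = 1/2

1/2


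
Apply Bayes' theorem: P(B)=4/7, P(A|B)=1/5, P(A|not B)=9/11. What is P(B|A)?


P(A) = P(A|B)P(B) + P(A|B')P(B') = 1/5*4/7 + 9/11*3/7 = 179/385
P(B|A) = P(A|B)P(B)/P(A) = (4/35)/(179/385) = 44/179

44/179


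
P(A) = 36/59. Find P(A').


P(A') = 1 - P(A) = 1 - 36/59 = 23/59

23/59


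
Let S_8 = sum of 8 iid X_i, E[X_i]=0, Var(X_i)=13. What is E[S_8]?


E[S_n] = n*E[X_1] = 8*0 = 0

0


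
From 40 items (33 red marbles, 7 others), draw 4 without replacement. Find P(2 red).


P(X=2) = C(33,2)*C(7,2) / C(40,4)
= 528*21 / 91390
= 11088/91390 = 5544/45695

5544/45695


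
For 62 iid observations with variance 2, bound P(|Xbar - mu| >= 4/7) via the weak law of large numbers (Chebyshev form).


Var(Xbar) = Var(X)/n = 2/62
Chebyshev: P(|Xbar-mu| >= 4/7) <= Var(Xbar)/(4/7)^2 = (1/31)/(16/49) = 49/496

49/496


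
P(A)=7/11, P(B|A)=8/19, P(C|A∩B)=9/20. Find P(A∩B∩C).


P(A∩B∩C) = P(A) * P(B|A) * P(C|A∩B)
= 7/11 * 8/19 * 9/20
= 56/209 * 9/20 = 126/1045

126/1045


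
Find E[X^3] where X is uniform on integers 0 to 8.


E[X^3] = (1/9) * sum(x^3 for x=0..8)
= 1296/9 = 144

144


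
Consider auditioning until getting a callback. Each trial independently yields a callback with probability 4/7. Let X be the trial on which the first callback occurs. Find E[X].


For geometric (trials until first success), E[X] = 1/p = 1/(4/7) = 7/4

7/4


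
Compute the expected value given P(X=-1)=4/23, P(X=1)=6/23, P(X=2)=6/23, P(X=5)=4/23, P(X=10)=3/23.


E[X] = sum(x * P(x))
= -1*4/23 + 1*6/23 + 2*6/23 + 5*4/23 + 10*3/23
= 64/23

64/23


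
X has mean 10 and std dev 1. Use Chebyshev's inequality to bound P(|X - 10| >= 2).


k = 2/1 = 2
Chebyshev: P(|X-mu| >= k*sigma) <= 1/k^2 = 1/2^2 = 1/4

1/4


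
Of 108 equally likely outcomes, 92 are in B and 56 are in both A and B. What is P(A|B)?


P(A|B) = P(A∩B)/P(B) = (56/108)/(92/108) = 56/92 = 14/23

14/23


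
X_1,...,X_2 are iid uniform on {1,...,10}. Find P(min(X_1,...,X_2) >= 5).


P(min >= 5) = P(all X_i >= 5) = (P(X_1 >= 5))^2
= (6/10)^2 = (3/5)^2 = 9/25

9/25


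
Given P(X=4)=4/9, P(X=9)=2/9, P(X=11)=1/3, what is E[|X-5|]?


E[|X-5|] = sum(g(x)*P(x))
= 1*4/9 + 4*2/9 + 6*1/3
= 10/3

10/3


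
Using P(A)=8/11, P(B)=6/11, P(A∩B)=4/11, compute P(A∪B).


P(A∪B) = P(A) + P(B) - P(A∩B)
= 8/11 + 6/11 - 4/11 = 10/11

10/11


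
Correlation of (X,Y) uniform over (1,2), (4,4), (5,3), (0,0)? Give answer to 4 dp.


Cov(X,Y) = 2.6250, Var(X) = 4.2500, Var(Y) = 2.1875
rho = Cov/(sqrt(VarX)*sqrt(VarY)) = 0.8609

0.8609


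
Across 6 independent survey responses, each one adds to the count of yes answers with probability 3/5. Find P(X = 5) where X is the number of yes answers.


P(X=5) = C(6,5) * p^5 * (1-p)^1
= 6 * 243/3125 * 2/5
= 2916/15625

2916/15625


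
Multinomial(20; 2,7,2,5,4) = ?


20! = 2432902008176640000
Denominator: 2!=2 * 7!=5040 * 2!=2 * 5!=120 * 4!=24
Coefficient = 2432902008176640000 / 58060800 = 41902660800

41902660800


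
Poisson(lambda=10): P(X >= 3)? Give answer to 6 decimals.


P(X>=3) = 1 - P(X<=2) = 1 - (e^(-10)*10^0/0! + e^(-10)*10^1/1! + e^(-10)*10^2/2!)
≈ 1 - (0.0000453999 + 0.0004539993 + 0.0022699965)
= 1 - 0.0027693957 = 0.9972306043
≈ 0.997231

0.997231


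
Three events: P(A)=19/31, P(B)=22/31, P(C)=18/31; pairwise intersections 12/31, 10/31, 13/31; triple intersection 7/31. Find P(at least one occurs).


P(A∪B∪C) = P(A)+P(B)+P(C) - P(AB)-P(AC)-P(BC) + P(ABC)
= 19/31+22/31+18/31 - 12/31-10/31-13/31 + 7/31
= 1

1


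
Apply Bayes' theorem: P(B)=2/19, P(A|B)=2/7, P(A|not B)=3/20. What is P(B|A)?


P(A) = P(A|B)P(B) + P(A|B')P(B') = 2/7*2/19 + 3/20*17/19 = 23/140
P(B|A) = P(A|B)P(B)/P(A) = (4/133)/(23/140) = 80/437

80/437


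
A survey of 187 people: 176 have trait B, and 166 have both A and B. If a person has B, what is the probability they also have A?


P(A|B) = P(A∩B)/P(B) = (166/187)/(176/187) = 166/176 = 83/88

83/88


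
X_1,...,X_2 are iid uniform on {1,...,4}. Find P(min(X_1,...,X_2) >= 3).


P(min >= 3) = P(all X_i >= 3) = (P(X_1 >= 3))^2
= (2/4)^2 = (1/2)^2 = 1/4

1/4


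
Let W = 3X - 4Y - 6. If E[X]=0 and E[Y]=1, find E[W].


E[3X - 4Y - 6] = 3*E[X] - 4*E[Y] - 6
= (3)*(0) + (-4)*(1) + (-6)
= 0 - 4 - 6 = -10

-10


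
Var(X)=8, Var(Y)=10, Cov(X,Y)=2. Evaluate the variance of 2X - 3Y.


Var(2X - 3Y) = 2^2*Var(X) + (-3)^2*Var(Y) + 2*2*(-3)*Cov(X,Y)
= 4*8 + 9*10 - 12*2
= 32 + 90 - 24 = 98

98


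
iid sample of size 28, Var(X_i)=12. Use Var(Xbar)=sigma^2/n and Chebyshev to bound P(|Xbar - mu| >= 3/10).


Var(Xbar) = Var(X)/n = 12/28
Chebyshev: P(|Xbar-mu| >= 3/10) <= Var(Xbar)/(3/10)^2 = (3/7)/(9/100) = 100/21
Bound exceeds 1, so trivial bound: 1

1


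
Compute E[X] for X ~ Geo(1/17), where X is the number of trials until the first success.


For geometric (trials until first success), E[X] = 1/p = 1/(1/17) = 17

17


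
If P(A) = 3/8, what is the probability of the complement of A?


P(A') = 1 - P(A) = 1 - 3/8 = 5/8

5/8


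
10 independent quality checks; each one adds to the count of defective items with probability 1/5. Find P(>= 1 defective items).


P(at least one) = 1 - P(none)
P(none) = (1 - 1/5)^10 = (4/5)^10 = 1048576/9765625
P(at least one) = 1 - 1048576/9765625 = 8717049/9765625

8717049/9765625


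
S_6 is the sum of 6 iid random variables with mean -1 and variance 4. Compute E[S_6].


E[S_n] = n*E[X_1] = 6*-1 = -6

-6


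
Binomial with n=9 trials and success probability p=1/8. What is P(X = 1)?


P(X=1) = C(9,1) * p^1 * (1-p)^8
= 9 * 1/8 * 5764801/16777216
= 51883209/134217728

51883209/134217728


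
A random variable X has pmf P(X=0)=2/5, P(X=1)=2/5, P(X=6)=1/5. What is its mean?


E[X] = sum(x * P(x))
= 0*2/5 + 1*2/5 + 6*1/5
= 8/5

8/5


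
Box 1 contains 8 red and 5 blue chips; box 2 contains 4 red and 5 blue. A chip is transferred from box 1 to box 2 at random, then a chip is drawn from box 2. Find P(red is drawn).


P(transfer red) = 8/13; P(transfer blue) = 5/13
If red transferred: Urn II has 5 red of 10, so P(red|red moved) = 1/2
If blue transferred: Urn II has 4 red of 10, so P(red|blue moved) = 2/5
By total probability: P(red) = 8/13*1/2 + 5/13*2/5 = 6/13

6/13


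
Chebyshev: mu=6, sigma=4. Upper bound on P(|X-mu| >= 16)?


k = 16/4 = 4
Chebyshev: P(|X-mu| >= k*sigma) <= 1/k^2 = 1/4^2 = 1/16

1/16


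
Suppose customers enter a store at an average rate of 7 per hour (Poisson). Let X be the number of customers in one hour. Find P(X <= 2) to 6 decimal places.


P(X<=2) = e^(-7)*7^0/0! + e^(-7)*7^1/1! + e^(-7)*7^2/2!
≈ 0.0009118820 + 0.0063831738 + 0.0223411082
= 0.0296361640
≈ 0.029636

0.029636


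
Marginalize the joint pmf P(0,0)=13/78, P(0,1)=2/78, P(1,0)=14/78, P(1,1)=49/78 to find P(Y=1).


P(Y=1) = P(0,1)+P(1,1) = 2/78 + 49/78 = 51/78 = 17/26

17/26


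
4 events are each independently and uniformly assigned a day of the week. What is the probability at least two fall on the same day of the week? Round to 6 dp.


P(all different) = prod((7-i)/7 for i=0..3) = 0.349854
P(at least one match) = 1 - 0.349854 = 0.650146

0.650146


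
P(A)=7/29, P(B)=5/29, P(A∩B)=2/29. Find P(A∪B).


P(A∪B) = P(A) + P(B) - P(A∩B)
= 7/29 + 5/29 - 2/29 = 10/29

10/29


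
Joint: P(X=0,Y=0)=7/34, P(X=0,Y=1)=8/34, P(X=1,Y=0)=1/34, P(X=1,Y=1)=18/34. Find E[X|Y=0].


P(Y=0) = 8/34
E[X|Y=0] = (0*7 + 1*1)/8 = 1/8

1/8


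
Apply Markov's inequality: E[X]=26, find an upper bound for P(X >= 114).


Markov: P(X >= a) <= E[X]/a
P(X >= 114) <= 26/114 = 13/57

13/57


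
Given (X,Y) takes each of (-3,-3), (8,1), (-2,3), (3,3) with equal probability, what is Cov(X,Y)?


E[X]=3/2, E[Y]=1, E[XY]=5
Cov(X,Y) = E[XY] - E[X]E[Y] = 5 - 3/2*1 = 7/2

7/2


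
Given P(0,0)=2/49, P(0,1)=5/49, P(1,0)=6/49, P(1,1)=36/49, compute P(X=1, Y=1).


Read from table: P(X=1, Y=1) = 36/49

36/49


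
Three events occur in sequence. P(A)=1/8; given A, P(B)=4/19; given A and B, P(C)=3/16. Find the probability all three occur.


P(A∩B∩C) = P(A) * P(B|A) * P(C|A∩B)
= 1/8 * 4/19 * 3/16
= 1/38 * 3/16 = 3/608

3/608


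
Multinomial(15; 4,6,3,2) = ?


15! = 1307674368000
Denominator: 4!=24 * 6!=720 * 3!=6 * 2!=2
Coefficient = 1307674368000 / 207360 = 6306300

6306300


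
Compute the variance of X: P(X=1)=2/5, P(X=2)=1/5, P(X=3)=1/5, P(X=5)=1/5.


E[X] = 12/5, E[X^2] = 8
Var(X) = E[X^2] - (E[X])^2 = 8 - (12/5)^2 = 56/25

56/25


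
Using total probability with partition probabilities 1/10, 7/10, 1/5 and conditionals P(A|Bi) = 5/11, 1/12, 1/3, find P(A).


P(A) = P(A|B1)P(B1) + P(A|B2)P(B2) + P(A|B3)P(B3)
= 5/11*1/10 + 1/12*7/10 + 1/3*1/5
= 1/22 + 7/120 + 1/15 = 15/88

15/88


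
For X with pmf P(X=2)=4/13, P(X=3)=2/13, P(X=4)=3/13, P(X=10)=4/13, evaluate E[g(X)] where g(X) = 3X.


E[3X] = sum(g(x)*P(x))
= 6*4/13 + 9*2/13 + 12*3/13 + 30*4/13
= 198/13

198/13


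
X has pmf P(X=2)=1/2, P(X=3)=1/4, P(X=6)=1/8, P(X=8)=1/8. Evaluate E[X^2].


E[X^2] = sum(x^2 * P(x))
= 4*1/2 + 9*1/4 + 36*1/8 + 64*1/8
= 67/4

67/4


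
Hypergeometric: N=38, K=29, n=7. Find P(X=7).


P(X=7) = C(29,7)*C(9,0) / C(38,7)
= 1560780*1 / 12620256
= 1560780/12620256 = 130065/1051688

130065/1051688


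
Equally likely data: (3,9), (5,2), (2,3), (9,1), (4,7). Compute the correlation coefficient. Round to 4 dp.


Cov(X,Y) = -4.2400, Var(X) = 5.8400, Var(Y) = 9.4400
rho = Cov/(sqrt(VarX)*sqrt(VarY)) = -0.5710

-0.5710


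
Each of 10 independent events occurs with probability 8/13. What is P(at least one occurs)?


P(at least one) = 1 - P(none)
P(none) = (1 - 8/13)^10 = (5/13)^10 = 9765625/137858491849
P(at least one) = 1 - 9765625/137858491849 = 137848726224/137858491849

137848726224/137858491849


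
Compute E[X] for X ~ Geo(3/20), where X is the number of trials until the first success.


For geometric (trials until first success), E[X] = 1/p = 1/(3/20) = 20/3

20/3


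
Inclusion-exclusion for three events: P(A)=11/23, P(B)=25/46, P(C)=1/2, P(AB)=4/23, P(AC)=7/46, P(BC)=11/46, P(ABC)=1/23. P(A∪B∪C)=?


P(A∪B∪C) = P(A)+P(B)+P(C) - P(AB)-P(AC)-P(BC) + P(ABC)
= 11/23+25/46+1/2 - 4/23-7/46-11/46 + 1/23
= 1

1


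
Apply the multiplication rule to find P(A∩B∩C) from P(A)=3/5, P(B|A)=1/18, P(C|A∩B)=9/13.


P(A∩B∩C) = P(A) * P(B|A) * P(C|A∩B)
= 3/5 * 1/18 * 9/13
= 1/30 * 9/13 = 3/130

3/130


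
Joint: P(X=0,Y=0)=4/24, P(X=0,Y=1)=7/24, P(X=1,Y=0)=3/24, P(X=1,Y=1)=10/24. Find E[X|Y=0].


P(Y=0) = 7/24
E[X|Y=0] = (0*4 + 1*3)/7 = 3/7

3/7


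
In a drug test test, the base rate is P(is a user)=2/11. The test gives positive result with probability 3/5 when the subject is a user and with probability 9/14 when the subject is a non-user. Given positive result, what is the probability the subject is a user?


P(A) = P(A|B)P(B) + P(A|B')P(B') = 3/5*2/11 + 9/14*9/11 = 489/770
P(B|A) = P(A|B)P(B)/P(A) = (6/55)/(489/770) = 28/163

28/163


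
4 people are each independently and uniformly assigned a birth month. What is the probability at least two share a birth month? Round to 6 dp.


P(all different) = prod((12-i)/12 for i=0..3) = 0.572917
P(at least one match) = 1 - 0.572917 = 0.427083

0.427083


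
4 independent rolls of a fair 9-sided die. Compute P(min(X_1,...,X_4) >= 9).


P(min >= 9) = P(all X_i >= 9) = (P(X_1 >= 9))^4
= (1/9)^4 = 1/6561

1/6561


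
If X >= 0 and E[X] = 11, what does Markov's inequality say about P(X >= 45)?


Markov: P(X >= a) <= E[X]/a
P(X >= 45) <= 11/45

11/45


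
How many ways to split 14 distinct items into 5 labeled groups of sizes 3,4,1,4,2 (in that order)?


14! = 87178291200
Denominator: 3!=6 * 4!=24 * 1!=1 * 4!=24 * 2!=2
Coefficient = 87178291200 / 6912 = 12612600

12612600


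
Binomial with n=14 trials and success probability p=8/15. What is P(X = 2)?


P(X=2) = C(14,2) * p^2 * (1-p)^12
= 91 * 64/225 * 13841287201/129746337890625
= 80611656658624/29192926025390625

80611656658624/29192926025390625


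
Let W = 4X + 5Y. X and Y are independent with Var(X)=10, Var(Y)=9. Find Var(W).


Independence => Cov(X,Y)=0
Var(4X + 5Y) = 4^2*Var(X) + 5^2*Var(Y)
= 16*10 + 25*9 = 385

385


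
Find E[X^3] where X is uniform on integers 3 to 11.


E[X^3] = (1/9) * sum(x^3 for x=3..11)
= 4347/9 = 483

483


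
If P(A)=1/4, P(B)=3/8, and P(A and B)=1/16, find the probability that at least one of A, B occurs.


P(A∪B) = P(A) + P(B) - P(A∩B)
= 1/4 + 3/8 - 1/16 = 9/16

9/16


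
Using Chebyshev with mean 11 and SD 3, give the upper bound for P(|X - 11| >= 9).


k = 9/3 = 3
Chebyshev: P(|X-mu| >= k*sigma) <= 1/k^2 = 1/3^2 = 1/9

1/9


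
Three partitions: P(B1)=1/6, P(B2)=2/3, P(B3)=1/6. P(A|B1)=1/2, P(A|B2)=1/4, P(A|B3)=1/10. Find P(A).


P(A) = P(A|B1)P(B1) + P(A|B2)P(B2) + P(A|B3)P(B3)
= 1/2*1/6 + 1/4*2/3 + 1/10*1/6
= 1/12 + 1/6 + 1/60 = 4/15

4/15


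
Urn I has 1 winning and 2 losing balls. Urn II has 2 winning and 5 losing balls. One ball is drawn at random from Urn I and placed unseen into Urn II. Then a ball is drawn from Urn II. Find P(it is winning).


P(transfer winning) = 1/3; P(transfer losing) = 2/3
If winning transferred: Urn II has 3 winning of 8, so P(winning|winning moved) = 3/8
If losing transferred: Urn II has 2 winning of 8, so P(winning|losing moved) = 1/4
By total probability: P(winning) = 1/3*3/8 + 2/3*1/4 = 7/24

7/24


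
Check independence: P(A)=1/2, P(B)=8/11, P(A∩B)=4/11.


P(A)*P(B) = 1/2*8/11 = 4/11
P(A∩B) = 4/11, which equals P(A)P(B), so independent

Yes, A and B are independent


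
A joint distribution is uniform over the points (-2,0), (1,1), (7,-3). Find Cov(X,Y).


E[X]=2, E[Y]=-2/3, E[XY]=-20/3
Cov(X,Y) = E[XY] - E[X]E[Y] = -20/3 - 2*-2/3 = -16/3

-16/3


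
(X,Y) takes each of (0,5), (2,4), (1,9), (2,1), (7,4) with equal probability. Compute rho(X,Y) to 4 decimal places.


Cov(X,Y) = -1.6400, Var(X) = 5.8400, Var(Y) = 6.6400
rho = Cov/(sqrt(VarX)*sqrt(VarY)) = -0.2634

-0.2634


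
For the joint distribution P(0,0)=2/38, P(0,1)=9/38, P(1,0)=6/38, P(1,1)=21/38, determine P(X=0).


P(X=0) = P(0,0)+P(0,1) = 2/38 + 9/38 = 11/38

11/38


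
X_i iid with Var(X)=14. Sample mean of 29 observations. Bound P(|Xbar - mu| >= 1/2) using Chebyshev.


Var(Xbar) = Var(X)/n = 14/29
Chebyshev: P(|Xbar-mu| >= 1/2) <= Var(Xbar)/(1/2)^2 = (14/29)/(1/4) = 56/29
Bound exceeds 1, so trivial bound: 1

1


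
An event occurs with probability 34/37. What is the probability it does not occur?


P(A') = 1 - P(A) = 1 - 34/37 = 3/37

3/37


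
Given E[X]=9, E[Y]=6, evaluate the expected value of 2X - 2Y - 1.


E[2X - 2Y - 1] = 2*E[X] - 2*E[Y] - 1
= (2)*(9) + (-2)*(6) + (-1)
= 18 - 12 - 1 = 5

5


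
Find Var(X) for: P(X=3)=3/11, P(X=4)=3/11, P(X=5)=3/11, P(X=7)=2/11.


E[X] = 50/11, E[X^2] = 248/11
Var(X) = E[X^2] - (E[X])^2 = 248/11 - (50/11)^2 = 228/121

228/121


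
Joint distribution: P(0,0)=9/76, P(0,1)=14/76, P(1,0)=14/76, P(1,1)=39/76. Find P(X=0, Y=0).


Read from table: P(X=0, Y=0) = 9/76

9/76


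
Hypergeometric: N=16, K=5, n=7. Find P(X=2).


P(X=2) = C(5,2)*C(11,5) / C(16,7)
= 10*462 / 11440
= 4620/11440 = 21/52

21/52


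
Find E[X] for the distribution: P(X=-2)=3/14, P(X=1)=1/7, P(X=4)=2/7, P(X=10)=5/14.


E[X] = sum(x * P(x))
= -2*3/14 + 1*1/7 + 4*2/7 + 10*5/14
= 31/7

31/7


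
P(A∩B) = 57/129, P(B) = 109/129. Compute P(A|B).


P(A|B) = P(A∩B)/P(B) = (57/129)/(109/129) = 57/109

57/109


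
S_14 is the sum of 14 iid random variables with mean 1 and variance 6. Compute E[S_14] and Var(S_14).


E[S_n] = n*mu = 14*1 = 14
Var(S_n) = n*sigma^2 = 14*6 = 84

E[S_14]=14, Var(S_14)=84


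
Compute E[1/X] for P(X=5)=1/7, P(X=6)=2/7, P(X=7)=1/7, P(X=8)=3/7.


E[1/X] = sum(g(x)*P(x))
= 1/5*1/7 + 1/6*2/7 + 1/7*1/7 + 1/8*3/7
= 883/5880

883/5880


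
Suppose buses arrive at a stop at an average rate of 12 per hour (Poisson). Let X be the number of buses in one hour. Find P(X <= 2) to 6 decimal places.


P(X<=2) = e^(-12)*12^0/0! + e^(-12)*12^1/1! + e^(-12)*12^2/2!
≈ 0.0000061442 + 0.0000737305 + 0.0004423833
= 0.0005222580
≈ 0.000522

0.000522


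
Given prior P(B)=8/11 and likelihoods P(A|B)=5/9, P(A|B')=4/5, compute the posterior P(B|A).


P(A) = P(A|B)P(B) + P(A|B')P(B') = 5/9*8/11 + 4/5*3/11 = 28/45
P(B|A) = P(A|B)P(B)/P(A) = (40/99)/(28/45) = 50/77

50/77


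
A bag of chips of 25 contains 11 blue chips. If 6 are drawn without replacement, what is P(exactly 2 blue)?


P(X=2) = C(11,2)*C(14,4) / C(25,6)
= 55*1001 / 177100
= 55055/177100 = 143/460

143/460


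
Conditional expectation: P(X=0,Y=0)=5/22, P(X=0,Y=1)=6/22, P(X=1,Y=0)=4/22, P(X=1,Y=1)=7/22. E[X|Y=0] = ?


P(Y=0) = 9/22
E[X|Y=0] = (0*5 + 1*4)/9 = 4/9

4/9


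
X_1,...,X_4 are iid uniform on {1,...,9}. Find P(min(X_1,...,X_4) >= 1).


P(min >= 1) = P(all X_i >= 1) = (P(X_1 >= 1))^4
= (9/9)^4 = 1^4 = 1

1


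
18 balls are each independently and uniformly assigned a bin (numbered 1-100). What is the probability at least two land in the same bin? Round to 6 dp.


P(all different) = prod((100-i)/100 for i=0..17) = 0.196326
P(at least one match) = 1 - 0.196326 = 0.803674

0.803674


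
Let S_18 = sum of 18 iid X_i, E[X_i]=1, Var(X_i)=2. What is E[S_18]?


E[S_n] = n*E[X_1] = 18*1 = 18

18


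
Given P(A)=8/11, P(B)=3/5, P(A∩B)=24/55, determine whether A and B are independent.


P(A)*P(B) = 8/11*3/5 = 24/55
P(A∩B) = 24/55, which equals P(A)P(B), so independent

Yes, A and B are independent


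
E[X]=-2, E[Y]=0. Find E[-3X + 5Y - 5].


E[-3X + 5Y - 5] = -3*E[X] + 5*E[Y] - 5
= (-3)*(-2) + (5)*(0) + (-5)
= 6 + 0 - 5 = 1

1


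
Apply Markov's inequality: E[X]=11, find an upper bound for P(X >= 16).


Markov: P(X >= a) <= E[X]/a
P(X >= 16) <= 11/16

11/16


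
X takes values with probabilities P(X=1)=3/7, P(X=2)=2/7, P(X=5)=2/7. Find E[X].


E[X] = sum(x * P(x))
= 1*3/7 + 2*2/7 + 5*2/7
= 17/7

17/7


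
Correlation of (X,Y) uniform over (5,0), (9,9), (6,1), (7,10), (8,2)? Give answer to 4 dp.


Cov(X,Y) = 3.8000, Var(X) = 2.0000, Var(Y) = 17.8400
rho = Cov/(sqrt(VarX)*sqrt(VarY)) = 0.6362

0.6362


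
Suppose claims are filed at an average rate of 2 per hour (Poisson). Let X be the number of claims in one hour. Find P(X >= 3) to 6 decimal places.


P(X>=3) = 1 - P(X<=2) = 1 - (e^(-2)*2^0/0! + e^(-2)*2^1/1! + e^(-2)*2^2/2!)
≈ 1 - (0.1353352832 + 0.2706705665 + 0.2706705665)
= 1 - 0.6766764162 = 0.3233235838
≈ 0.323324

0.323324


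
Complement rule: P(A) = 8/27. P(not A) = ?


P(A') = 1 - P(A) = 1 - 8/27 = 19/27

19/27


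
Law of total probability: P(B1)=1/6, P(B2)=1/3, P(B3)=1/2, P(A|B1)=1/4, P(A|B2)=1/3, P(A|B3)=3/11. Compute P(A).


P(A) = P(A|B1)P(B1) + P(A|B2)P(B2) + P(A|B3)P(B3)
= 1/4*1/6 + 1/3*1/3 + 3/11*1/2
= 1/24 + 1/9 + 3/22 = 229/792

229/792


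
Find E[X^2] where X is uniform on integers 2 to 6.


E[X^2] = (1/5) * sum(x^2 for x=2..6)
= 90/5 = 18

18


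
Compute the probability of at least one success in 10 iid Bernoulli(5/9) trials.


P(at least one) = 1 - P(none)
P(none) = (1 - 5/9)^10 = (4/9)^10 = 1048576/3486784401
P(at least one) = 1 - 1048576/3486784401 = 3485735825/3486784401

3485735825/3486784401


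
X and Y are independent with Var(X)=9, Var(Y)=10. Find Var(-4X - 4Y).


Independence => Cov(X,Y)=0
Var(-4X - 4Y) = (-4)^2*Var(X) + (-4)^2*Var(Y)
= 16*9 + 16*10 = 304

304


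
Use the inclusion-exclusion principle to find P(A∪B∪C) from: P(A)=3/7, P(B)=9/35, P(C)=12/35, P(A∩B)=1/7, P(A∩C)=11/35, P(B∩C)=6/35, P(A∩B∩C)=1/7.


P(A∪B∪C) = P(A)+P(B)+P(C) - P(AB)-P(AC)-P(BC) + P(ABC)
= 3/7+9/35+12/35 - 1/7-11/35-6/35 + 1/7
= 19/35

19/35


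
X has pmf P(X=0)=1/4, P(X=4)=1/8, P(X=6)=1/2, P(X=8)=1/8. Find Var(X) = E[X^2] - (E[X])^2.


E[X] = 9/2, E[X^2] = 28
Var(X) = E[X^2] - (E[X])^2 = 28 - (9/2)^2 = 31/4

31/4


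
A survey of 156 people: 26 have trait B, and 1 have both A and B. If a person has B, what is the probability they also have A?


P(A|B) = P(A∩B)/P(B) = (1/156)/(26/156) = 1/26

1/26


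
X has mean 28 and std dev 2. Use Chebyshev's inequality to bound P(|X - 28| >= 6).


k = 6/2 = 3
Chebyshev: P(|X-mu| >= k*sigma) <= 1/k^2 = 1/3^2 = 1/9

1/9


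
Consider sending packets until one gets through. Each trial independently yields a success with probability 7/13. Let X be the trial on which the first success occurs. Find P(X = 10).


P(X=10) = (1-p)^9 * p = (6/13)^9 * 7/13
= 10077696/10604499373 * 7/13 = 70543872/137858491849

70543872/137858491849


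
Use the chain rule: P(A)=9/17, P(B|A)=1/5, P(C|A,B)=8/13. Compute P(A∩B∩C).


P(A∩B∩C) = P(A) * P(B|A) * P(C|A∩B)
= 9/17 * 1/5 * 8/13
= 9/85 * 8/13 = 72/1105

72/1105


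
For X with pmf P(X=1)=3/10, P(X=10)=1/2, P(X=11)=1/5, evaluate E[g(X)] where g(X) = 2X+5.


E[2X+5] = sum(g(x)*P(x))
= 7*3/10 + 25*1/2 + 27*1/5
= 20

20


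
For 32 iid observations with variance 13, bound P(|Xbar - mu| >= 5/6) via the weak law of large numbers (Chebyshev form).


Var(Xbar) = Var(X)/n = 13/32
Chebyshev: P(|Xbar-mu| >= 5/6) <= Var(Xbar)/(5/6)^2 = (13/32)/(25/36) = 117/200

117/200


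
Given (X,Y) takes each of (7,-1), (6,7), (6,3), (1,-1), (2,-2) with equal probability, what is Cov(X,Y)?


E[X]=22/5, E[Y]=6/5, E[XY]=48/5
Cov(X,Y) = E[XY] - E[X]E[Y] = 48/5 - 22/5*6/5 = 108/25

108/25


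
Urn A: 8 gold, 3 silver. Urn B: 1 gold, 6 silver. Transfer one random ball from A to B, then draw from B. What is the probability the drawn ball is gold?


P(transfer gold) = 8/11; P(transfer silver) = 3/11
If gold transferred: Urn II has 2 gold of 8, so P(gold|gold moved) = 1/4
If silver transferred: Urn II has 1 gold of 8, so P(gold|silver moved) = 1/8
By total probability: P(gold) = 8/11*1/4 + 3/11*1/8 = 19/88

19/88


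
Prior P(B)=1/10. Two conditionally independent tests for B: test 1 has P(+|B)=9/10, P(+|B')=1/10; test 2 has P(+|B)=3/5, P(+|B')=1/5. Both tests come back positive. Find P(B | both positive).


After test 1: P(+) = 9/10*1/10 + 1/10*9/10 = 9/50
P(B|+) = (9/100)/(9/50) = 1/2
After test 2 (use post1 as new prior): P(+) = 3/5*1/2 + 1/5*1/2 = 2/5
P(B|+,+) = (3/10)/(2/5) = 3/4

3/4


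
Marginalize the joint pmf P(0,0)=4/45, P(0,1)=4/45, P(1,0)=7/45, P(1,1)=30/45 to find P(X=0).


P(X=0) = P(0,0)+P(0,1) = 4/45 + 4/45 = 8/45

8/45


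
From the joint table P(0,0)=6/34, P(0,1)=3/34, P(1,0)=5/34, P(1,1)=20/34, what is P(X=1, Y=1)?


Read from table: P(X=1, Y=1) = 20/34 = 10/17

10/17


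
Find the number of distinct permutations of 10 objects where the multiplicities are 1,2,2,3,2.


10! = 3628800
Denominator: 1!=1 * 2!=2 * 2!=2 * 3!=6 * 2!=2
Coefficient = 3628800 / 48 = 75600

75600


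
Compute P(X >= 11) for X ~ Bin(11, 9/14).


P(X>=11) = P(X=11)
= 31381059609/4049565169664
= 31381059609/4049565169664

31381059609/4049565169664


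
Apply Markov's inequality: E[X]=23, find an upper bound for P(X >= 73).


Markov: P(X >= a) <= E[X]/a
P(X >= 73) <= 23/73

23/73


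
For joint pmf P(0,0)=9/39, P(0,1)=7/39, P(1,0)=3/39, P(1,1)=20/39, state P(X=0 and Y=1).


Read from table: P(X=0, Y=1) = 7/39

7/39


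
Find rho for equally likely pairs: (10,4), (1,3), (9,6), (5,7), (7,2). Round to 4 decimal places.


Cov(X,Y) = 1.0400, Var(X) = 10.2400, Var(Y) = 3.4400
rho = Cov/(sqrt(VarX)*sqrt(VarY)) = 0.1752

0.1752


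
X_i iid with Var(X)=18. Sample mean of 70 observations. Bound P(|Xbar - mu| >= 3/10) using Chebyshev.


Var(Xbar) = Var(X)/n = 18/70
Chebyshev: P(|Xbar-mu| >= 3/10) <= Var(Xbar)/(3/10)^2 = (9/35)/(9/100) = 20/7
Bound exceeds 1, so trivial bound: 1

1


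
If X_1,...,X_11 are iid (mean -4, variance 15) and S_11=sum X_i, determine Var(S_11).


By independence, Var(S_n) = n*Var(X_1) = 11*15 = 165

165


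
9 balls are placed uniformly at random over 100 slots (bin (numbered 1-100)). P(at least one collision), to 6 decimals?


P(all different) = prod((100-i)/100 for i=0..8) = 0.690282
P(at least one match) = 1 - 0.690282 = 0.309718

0.309718


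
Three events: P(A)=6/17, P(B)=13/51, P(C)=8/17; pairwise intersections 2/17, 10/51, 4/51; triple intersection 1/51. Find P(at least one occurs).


P(A∪B∪C) = P(A)+P(B)+P(C) - P(AB)-P(AC)-P(BC) + P(ABC)
= 6/17+13/51+8/17 - 2/17-10/51-4/51 + 1/51
= 12/17

12/17


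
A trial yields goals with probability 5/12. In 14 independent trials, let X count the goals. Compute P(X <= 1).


P(X<=1) = P(X=0) + P(X=1)
= 678223072849/1283918464548864 + 3391115364245/641959232274432
= 7460453801339/1283918464548864

7460453801339/1283918464548864


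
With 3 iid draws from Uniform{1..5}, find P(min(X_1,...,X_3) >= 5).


P(min >= 5) = P(all X_i >= 5) = (P(X_1 >= 5))^3
= (1/5)^3 = 1/125

1/125


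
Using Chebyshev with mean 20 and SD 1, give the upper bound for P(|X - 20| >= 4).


k = 4/1 = 4
Chebyshev: P(|X-mu| >= k*sigma) <= 1/k^2 = 1/4^2 = 1/16

1/16


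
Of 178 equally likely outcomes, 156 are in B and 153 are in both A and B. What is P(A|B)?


P(A|B) = P(A∩B)/P(B) = (153/178)/(156/178) = 153/156 = 51/52

51/52


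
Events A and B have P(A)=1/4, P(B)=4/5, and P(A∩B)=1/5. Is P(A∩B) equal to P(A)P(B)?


P(A)*P(B) = 1/4*4/5 = 1/5
P(A∩B) = 1/5, which equals P(A)P(B), so independent

Yes, A and B are independent


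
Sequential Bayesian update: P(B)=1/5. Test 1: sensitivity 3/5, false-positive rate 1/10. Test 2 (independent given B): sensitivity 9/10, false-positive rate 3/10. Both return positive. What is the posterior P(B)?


After test 1: P(+) = 3/5*1/5 + 1/10*4/5 = 1/5
P(B|+) = (3/25)/(1/5) = 3/5
After test 2 (use post1 as new prior): P(+) = 9/10*3/5 + 3/10*2/5 = 33/50
P(B|+,+) = (27/50)/(33/50) = 9/11

9/11


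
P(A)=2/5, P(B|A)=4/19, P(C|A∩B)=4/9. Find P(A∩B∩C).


P(A∩B∩C) = P(A) * P(B|A) * P(C|A∩B)
= 2/5 * 4/19 * 4/9
= 8/95 * 4/9 = 32/855

32/855


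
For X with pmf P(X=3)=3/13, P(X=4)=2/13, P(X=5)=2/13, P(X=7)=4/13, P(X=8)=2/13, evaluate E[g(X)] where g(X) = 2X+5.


E[2X+5] = sum(g(x)*P(x))
= 11*3/13 + 13*2/13 + 15*2/13 + 19*4/13 + 21*2/13
= 207/13

207/13


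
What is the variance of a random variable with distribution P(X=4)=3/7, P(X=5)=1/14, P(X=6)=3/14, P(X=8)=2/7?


E[X] = 79/14, E[X^2] = 485/14
Var(X) = E[X^2] - (E[X])^2 = 485/14 - (79/14)^2 = 549/196

549/196


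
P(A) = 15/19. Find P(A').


P(A') = 1 - P(A) = 1 - 15/19 = 4/19

4/19


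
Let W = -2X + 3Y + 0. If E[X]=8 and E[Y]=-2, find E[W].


E[-2X + 3Y + 0] = -2*E[X] + 3*E[Y] + 0
= (-2)*(8) + (3)*(-2) + (0)
= -16 - 6 + 0 = -22

-22
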